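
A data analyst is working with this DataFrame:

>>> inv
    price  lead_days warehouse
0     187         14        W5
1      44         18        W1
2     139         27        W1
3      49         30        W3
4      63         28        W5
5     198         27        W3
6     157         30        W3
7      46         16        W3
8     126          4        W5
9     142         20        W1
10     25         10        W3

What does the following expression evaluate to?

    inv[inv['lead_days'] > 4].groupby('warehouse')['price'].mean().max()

125.0

filter rows where lead_days > 4:
    price  lead_days warehouse
0     187         14        W5
1      44         18        W1
2     139         27        W1
3      49         30        W3
4      63         28        W5
5     198         27        W3
6     157         30        W3
7      46         16        W3
9     142         20        W1
10     25         10        W3
group by warehouse, mean of price:
warehouse
W1    108.333333
W3     95.000000
W5    125.000000
Name: price, dtype: float64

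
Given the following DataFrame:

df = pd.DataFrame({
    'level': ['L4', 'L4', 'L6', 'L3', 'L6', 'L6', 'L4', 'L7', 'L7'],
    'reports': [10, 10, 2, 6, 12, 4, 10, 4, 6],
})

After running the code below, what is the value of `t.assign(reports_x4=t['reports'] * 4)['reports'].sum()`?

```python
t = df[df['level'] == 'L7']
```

10

filter rows where level == 'L7':
  level  reports
7    L7        4
8    L7        6
add column reports_x4 = t['reports'] * 4:
  level  reports  reports_x4
7    L7        4          16
8    L7        6          24
The sum of column 'reports' is 10.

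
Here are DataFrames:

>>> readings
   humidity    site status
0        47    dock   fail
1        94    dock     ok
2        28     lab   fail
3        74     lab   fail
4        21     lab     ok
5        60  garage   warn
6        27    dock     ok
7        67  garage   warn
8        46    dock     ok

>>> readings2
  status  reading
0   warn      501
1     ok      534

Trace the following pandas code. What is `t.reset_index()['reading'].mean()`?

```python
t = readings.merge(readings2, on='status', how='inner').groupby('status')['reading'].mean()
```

517.5

merge on 'status' (how='inner') → 6 rows:
   humidity    site status  reading
0        94    dock     ok      534
1        21     lab     ok      534
2        60  garage   warn      501
3        27    dock     ok      534
4        67  garage   warn      501
5        46    dock     ok      534
group by status, mean of reading:
status
ok      534.0
warn    501.0
Name: reading, dtype: float64
reset_index():
  status  reading
0     ok    534.0
1   warn    501.0
Reading off the mean of column 'reading', we get 517.5.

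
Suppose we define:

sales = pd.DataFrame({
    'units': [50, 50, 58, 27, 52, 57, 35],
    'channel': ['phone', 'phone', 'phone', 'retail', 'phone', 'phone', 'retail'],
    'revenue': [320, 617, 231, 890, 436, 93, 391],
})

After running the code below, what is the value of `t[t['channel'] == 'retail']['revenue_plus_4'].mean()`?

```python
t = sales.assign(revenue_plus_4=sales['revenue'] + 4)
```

add column revenue_plus_4 = sales['revenue'] + 4:
   units channel  revenue  revenue_plus_4
0     50   phone      320             324
1     50   phone      617             621
2     58   phone      231             235
3     27  retail      890             894
4     52   phone      436             440
5     57   phone       93              97
6     35  retail      391             395
filter rows where channel == 'retail':
   units channel  revenue  revenue_plus_4
3     27  retail      890             894
6     35  retail      391             395
The mean of column 'revenue_plus_4' is 644.5.

644.5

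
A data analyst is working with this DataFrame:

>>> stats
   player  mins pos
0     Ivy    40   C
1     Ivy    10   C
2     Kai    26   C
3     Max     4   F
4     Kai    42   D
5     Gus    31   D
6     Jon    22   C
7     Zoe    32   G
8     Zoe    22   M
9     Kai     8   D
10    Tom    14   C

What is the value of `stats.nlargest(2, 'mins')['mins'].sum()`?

take 2 rows with largest mins:
  player  mins pos
4    Kai    42   D
0    Ivy    40   C
Finally, sum of column 'mins' = 82.

82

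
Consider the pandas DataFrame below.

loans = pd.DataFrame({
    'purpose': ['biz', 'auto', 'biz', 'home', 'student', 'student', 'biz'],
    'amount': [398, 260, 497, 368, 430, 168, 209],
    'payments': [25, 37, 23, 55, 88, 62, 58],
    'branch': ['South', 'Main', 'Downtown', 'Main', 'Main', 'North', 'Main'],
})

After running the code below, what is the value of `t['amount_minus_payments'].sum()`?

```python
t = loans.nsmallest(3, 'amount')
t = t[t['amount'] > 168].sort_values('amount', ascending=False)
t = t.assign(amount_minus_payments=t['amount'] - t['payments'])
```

take 3 rows with smallest amount:
   purpose  amount  payments branch
5  student     168        62  North
6      biz     209        58   Main
1     auto     260        37   Main
filter rows where amount > 168:
  purpose  amount  payments branch
6     biz     209        58   Main
1    auto     260        37   Main
sort by amount descending:
  purpose  amount  payments branch
1    auto     260        37   Main
6     biz     209        58   Main
add column amount_minus_payments = t['amount'] - t['payments']:
  purpose  amount  payments branch  amount_minus_payments
1    auto     260        37   Main                    223
6     biz     209        58   Main                    151
Hence 374.

374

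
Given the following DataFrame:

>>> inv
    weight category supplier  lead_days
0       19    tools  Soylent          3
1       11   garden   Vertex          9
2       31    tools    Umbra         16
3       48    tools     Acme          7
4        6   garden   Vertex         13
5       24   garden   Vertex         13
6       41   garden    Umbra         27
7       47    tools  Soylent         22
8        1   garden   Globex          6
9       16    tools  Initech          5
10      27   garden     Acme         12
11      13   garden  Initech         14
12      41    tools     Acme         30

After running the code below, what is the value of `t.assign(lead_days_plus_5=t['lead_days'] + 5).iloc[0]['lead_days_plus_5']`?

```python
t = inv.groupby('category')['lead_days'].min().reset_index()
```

11

group by category, min of lead_days:
category
garden    6
tools     3
Name: lead_days, dtype: int64
reset_index():
  category  lead_days
0   garden          6
1    tools          3
add column lead_days_plus_5 = t['lead_days'] + 5:
  category  lead_days  lead_days_plus_5
0   garden          6                11
1    tools          3                 8
Taking the value at position 0, column 'lead_days_plus_5' gives 11.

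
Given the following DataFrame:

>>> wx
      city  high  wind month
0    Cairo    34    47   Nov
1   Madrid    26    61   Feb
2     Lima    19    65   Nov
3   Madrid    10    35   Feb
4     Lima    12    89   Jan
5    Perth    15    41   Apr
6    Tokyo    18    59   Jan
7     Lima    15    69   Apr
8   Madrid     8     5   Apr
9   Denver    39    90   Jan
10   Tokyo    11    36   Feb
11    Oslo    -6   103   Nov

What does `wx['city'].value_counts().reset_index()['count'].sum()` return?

12

value_counts of city:
city
Madrid    3
Lima      3
Tokyo     2
Cairo     1
Perth     1
Denver    1
Oslo      1
Name: count, dtype: int64
reset_index():
     city  count
0  Madrid      3
1    Lima      3
2   Tokyo      2
3   Cairo      1
4   Perth      1
5  Denver      1
6    Oslo      1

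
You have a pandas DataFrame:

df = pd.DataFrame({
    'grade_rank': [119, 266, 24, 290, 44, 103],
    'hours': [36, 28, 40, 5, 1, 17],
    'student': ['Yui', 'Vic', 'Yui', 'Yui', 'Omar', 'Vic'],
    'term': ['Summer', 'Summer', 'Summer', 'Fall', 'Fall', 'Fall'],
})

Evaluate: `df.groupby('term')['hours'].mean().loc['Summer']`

34.6666666667

group by term, mean of hours:
term
Fall       7.666667
Summer    34.666667
Name: hours, dtype: float64
The value at index 'Summer' is 34.6666666667.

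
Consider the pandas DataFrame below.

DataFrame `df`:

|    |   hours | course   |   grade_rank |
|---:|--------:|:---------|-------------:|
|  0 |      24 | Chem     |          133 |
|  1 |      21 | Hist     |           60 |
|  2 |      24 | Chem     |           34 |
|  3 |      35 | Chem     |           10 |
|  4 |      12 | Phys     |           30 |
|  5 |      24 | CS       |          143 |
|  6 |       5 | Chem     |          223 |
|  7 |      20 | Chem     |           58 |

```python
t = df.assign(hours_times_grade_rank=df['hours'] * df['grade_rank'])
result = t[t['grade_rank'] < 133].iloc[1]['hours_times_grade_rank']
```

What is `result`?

816

add column hours_times_grade_rank = df['hours'] * df['grade_rank']:
   hours course  grade_rank  hours_times_grade_rank
0     24   Chem         133                    3192
1     21   Hist          60                    1260
2     24   Chem          34                     816
3     35   Chem          10                     350
4     12   Phys          30                     360
5     24     CS         143                    3432
6      5   Chem         223                    1115
7     20   Chem          58                    1160
filter rows where grade_rank < 133:
   hours course  grade_rank  hours_times_grade_rank
1     21   Hist          60                    1260
2     24   Chem          34                     816
3     35   Chem          10                     350
4     12   Phys          30                     360
7     20   Chem          58                    1160
Hence 816.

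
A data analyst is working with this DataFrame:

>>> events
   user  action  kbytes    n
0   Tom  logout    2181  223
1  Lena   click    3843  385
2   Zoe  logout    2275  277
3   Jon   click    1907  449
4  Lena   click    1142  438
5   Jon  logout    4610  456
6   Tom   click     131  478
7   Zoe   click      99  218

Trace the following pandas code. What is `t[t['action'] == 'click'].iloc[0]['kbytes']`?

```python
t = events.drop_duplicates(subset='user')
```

drop duplicate user (keep=first):
   user  action  kbytes    n
0   Tom  logout    2181  223
1  Lena   click    3843  385
2   Zoe  logout    2275  277
3   Jon   click    1907  449
filter rows where action == 'click':
   user action  kbytes    n
1  Lena  click    3843  385
3   Jon  click    1907  449
Hence 3843.

3843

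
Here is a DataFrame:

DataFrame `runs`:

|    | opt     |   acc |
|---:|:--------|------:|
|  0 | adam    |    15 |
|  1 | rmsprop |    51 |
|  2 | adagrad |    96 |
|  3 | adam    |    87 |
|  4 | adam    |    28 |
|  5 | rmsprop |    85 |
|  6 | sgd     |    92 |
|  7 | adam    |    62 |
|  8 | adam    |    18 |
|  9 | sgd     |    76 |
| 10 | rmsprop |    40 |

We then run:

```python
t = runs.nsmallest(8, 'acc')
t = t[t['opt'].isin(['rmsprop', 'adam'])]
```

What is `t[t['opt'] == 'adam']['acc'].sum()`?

123

take 8 rows with smallest acc:
        opt  acc
0      adam   15
8      adam   18
4      adam   28
10  rmsprop   40
1   rmsprop   51
7      adam   62
9       sgd   76
5   rmsprop   85
filter rows where opt in ['rmsprop', 'adam']:
        opt  acc
0      adam   15
8      adam   18
4      adam   28
10  rmsprop   40
1   rmsprop   51
7      adam   62
5   rmsprop   85
filter rows where opt == 'adam':
    opt  acc
0  adam   15
8  adam   18
4  adam   28
7  adam   62
Hence 123.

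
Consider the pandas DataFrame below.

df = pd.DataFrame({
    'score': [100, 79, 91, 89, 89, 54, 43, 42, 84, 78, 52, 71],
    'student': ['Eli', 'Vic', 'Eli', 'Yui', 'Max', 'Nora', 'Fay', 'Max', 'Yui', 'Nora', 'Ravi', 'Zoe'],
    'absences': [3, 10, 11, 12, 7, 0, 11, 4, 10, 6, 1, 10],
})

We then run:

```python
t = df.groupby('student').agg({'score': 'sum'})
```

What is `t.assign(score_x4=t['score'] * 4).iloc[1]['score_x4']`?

172

group by student, sum of score:
         score
student       
Eli        191
Fay         43
Max        131
Nora       132
Ravi        52
Vic         79
Yui        173
Zoe         71
add column score_x4 = t['score'] * 4:
         score  score_x4
student                 
Eli        191       764
Fay         43       172
Max        131       524
Nora       132       528
Ravi        52       208
Vic         79       316
Yui        173       692
Zoe         71       284
Finally, value at position 1, column 'score_x4' = 172.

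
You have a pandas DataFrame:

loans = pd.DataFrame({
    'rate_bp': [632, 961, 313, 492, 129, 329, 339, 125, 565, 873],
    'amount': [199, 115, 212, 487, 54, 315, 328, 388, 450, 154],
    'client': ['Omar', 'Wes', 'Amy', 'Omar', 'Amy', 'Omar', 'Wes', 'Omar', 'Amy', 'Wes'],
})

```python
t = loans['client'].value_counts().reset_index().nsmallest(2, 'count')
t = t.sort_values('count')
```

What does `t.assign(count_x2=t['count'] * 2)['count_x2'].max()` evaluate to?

6

value_counts of client:
client
Omar    4
Wes     3
Amy     3
Name: count, dtype: int64
reset_index():
  client  count
0   Omar      4
1    Wes      3
2    Amy      3
take 2 rows with smallest count:
  client  count
1    Wes      3
2    Amy      3
sort by count:
  client  count
1    Wes      3
2    Amy      3
add column count_x2 = t['count'] * 2:
  client  count  count_x2
1    Wes      3         6
2    Amy      3         6
Finally, max of column 'count_x2' = 6.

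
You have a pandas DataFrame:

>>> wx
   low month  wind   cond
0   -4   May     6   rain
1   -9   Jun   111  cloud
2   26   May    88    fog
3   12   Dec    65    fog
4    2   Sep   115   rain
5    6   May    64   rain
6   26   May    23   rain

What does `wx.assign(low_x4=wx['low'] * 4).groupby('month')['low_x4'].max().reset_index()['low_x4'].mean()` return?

add column low_x4 = wx['low'] * 4:
   low month  wind   cond  low_x4
0   -4   May     6   rain     -16
1   -9   Jun   111  cloud     -36
2   26   May    88    fog     104
3   12   Dec    65    fog      48
4    2   Sep   115   rain       8
5    6   May    64   rain      24
6   26   May    23   rain     104
group by month, max of low_x4:
month
Dec     48
Jun    -36
May    104
Sep      8
Name: low_x4, dtype: int64
reset_index():
  month  low_x4
0   Dec      48
1   Jun     -36
2   May     104
3   Sep       8
Reading off the mean of column 'low_x4', we get 31.0.

31.0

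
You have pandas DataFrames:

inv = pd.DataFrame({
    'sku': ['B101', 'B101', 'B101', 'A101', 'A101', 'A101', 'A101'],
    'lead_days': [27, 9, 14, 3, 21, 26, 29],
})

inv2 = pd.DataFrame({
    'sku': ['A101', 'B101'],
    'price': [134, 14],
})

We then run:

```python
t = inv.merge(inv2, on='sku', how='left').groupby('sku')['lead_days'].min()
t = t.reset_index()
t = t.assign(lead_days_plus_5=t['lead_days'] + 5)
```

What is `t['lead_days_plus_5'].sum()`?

22

merge on 'sku' (how='left') → 7 rows:
    sku  lead_days  price
0  B101         27     14
1  B101          9     14
2  B101         14     14
3  A101          3    134
4  A101         21    134
5  A101         26    134
6  A101         29    134
group by sku, min of lead_days:
sku
A101    3
B101    9
Name: lead_days, dtype: int64
reset_index():
    sku  lead_days
0  A101          3
1  B101          9
add column lead_days_plus_5 = t['lead_days'] + 5:
    sku  lead_days  lead_days_plus_5
0  A101          3                 8
1  B101          9                14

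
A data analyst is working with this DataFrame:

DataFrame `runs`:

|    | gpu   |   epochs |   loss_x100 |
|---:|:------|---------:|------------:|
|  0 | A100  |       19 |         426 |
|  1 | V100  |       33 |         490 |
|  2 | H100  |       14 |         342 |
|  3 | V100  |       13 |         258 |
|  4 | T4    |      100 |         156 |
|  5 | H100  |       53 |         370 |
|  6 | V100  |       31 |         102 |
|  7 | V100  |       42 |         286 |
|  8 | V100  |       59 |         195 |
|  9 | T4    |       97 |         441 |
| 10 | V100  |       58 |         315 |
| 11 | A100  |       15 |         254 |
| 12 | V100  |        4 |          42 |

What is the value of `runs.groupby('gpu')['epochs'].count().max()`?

7

group by gpu, count of epochs:
gpu
A100    2
H100    2
T4      2
V100    7
Name: epochs, dtype: int64
Hence 7.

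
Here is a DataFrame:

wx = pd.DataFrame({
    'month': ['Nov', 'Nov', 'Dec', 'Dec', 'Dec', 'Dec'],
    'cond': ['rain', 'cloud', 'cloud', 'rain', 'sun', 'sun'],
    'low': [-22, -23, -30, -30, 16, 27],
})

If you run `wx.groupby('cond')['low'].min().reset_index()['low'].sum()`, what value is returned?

group by cond, min of low:
cond
cloud   -30
rain    -30
sun      16
Name: low, dtype: int64
reset_index():
    cond  low
0  cloud  -30
1   rain  -30
2    sun   16
Finally, sum of column 'low' = -44.

-44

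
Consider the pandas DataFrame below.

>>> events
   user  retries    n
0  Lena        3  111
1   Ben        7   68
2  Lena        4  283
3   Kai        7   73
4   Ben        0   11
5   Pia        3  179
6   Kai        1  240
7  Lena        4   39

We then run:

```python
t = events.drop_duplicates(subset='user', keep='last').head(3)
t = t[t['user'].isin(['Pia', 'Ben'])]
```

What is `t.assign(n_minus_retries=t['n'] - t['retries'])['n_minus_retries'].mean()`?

93.5

drop duplicate user (keep=last):
   user  retries    n
4   Ben        0   11
5   Pia        3  179
6   Kai        1  240
7  Lena        4   39
take first 3 rows:
  user  retries    n
4  Ben        0   11
5  Pia        3  179
6  Kai        1  240
filter rows where user in ['Pia', 'Ben']:
  user  retries    n
4  Ben        0   11
5  Pia        3  179
add column n_minus_retries = t['n'] - t['retries']:
  user  retries    n  n_minus_retries
4  Ben        0   11               11
5  Pia        3  179              176
mean of column 'n_minus_retries' → 93.5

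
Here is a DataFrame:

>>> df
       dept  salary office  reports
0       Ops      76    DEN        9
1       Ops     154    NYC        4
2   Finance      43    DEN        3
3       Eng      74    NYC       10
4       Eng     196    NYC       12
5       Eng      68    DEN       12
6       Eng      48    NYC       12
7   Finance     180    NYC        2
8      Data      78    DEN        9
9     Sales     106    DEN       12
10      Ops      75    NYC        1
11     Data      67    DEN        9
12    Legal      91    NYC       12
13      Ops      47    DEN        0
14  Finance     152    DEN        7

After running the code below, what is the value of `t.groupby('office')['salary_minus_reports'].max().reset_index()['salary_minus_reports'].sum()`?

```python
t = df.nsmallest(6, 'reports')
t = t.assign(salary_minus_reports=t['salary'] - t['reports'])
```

take 6 rows with smallest reports:
       dept  salary office  reports
13      Ops      47    DEN        0
10      Ops      75    NYC        1
7   Finance     180    NYC        2
2   Finance      43    DEN        3
1       Ops     154    NYC        4
14  Finance     152    DEN        7
add column salary_minus_reports = t['salary'] - t['reports']:
       dept  salary office  reports  salary_minus_reports
13      Ops      47    DEN        0                    47
10      Ops      75    NYC        1                    74
7   Finance     180    NYC        2                   178
2   Finance      43    DEN        3                    40
1       Ops     154    NYC        4                   150
14  Finance     152    DEN        7                   145
group by office, max of salary_minus_reports:
office
DEN    145
NYC    178
Name: salary_minus_reports, dtype: int64
reset_index():
  office  salary_minus_reports
0    DEN                   145
1    NYC                   178
Taking the sum of column 'salary_minus_reports' gives 323.

323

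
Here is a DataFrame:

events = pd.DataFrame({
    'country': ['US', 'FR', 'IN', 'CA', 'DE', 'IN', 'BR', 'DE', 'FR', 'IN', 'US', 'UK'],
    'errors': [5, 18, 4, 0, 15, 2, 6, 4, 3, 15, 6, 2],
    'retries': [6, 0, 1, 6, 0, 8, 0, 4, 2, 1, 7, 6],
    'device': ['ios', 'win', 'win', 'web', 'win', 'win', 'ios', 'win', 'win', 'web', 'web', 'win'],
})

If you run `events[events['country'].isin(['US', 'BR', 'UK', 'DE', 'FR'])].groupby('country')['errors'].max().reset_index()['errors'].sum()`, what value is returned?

47

filter rows where country in ['US', 'BR', 'UK', 'DE', 'FR']:
   country  errors  retries device
0       US       5        6    ios
1       FR      18        0    win
4       DE      15        0    win
6       BR       6        0    ios
7       DE       4        4    win
8       FR       3        2    win
10      US       6        7    web
11      UK       2        6    win
group by country, max of errors:
country
BR     6
DE    15
FR    18
UK     2
US     6
Name: errors, dtype: int64
reset_index():
  country  errors
0      BR       6
1      DE      15
2      FR      18
3      UK       2
4      US       6
sum of column 'errors' → 47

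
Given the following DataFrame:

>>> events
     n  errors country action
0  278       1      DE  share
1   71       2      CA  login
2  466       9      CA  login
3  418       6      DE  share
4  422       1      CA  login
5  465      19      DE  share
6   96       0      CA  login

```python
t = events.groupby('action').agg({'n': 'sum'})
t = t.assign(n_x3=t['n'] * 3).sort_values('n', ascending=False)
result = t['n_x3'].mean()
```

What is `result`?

group by action, sum of n:
           n
action      
login   1055
share   1161
add column n_x3 = t['n'] * 3:
           n  n_x3
action            
login   1055  3165
share   1161  3483
sort by n descending:
           n  n_x3
action            
share   1161  3483
login   1055  3165

3324.0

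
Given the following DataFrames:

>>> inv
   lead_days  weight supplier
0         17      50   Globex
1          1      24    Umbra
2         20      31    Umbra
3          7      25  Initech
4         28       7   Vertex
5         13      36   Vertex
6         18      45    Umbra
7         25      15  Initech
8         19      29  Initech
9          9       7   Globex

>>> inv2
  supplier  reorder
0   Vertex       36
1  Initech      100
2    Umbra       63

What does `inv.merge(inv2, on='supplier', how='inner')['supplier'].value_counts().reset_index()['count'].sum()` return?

merge on 'supplier' (how='inner') → 8 rows:
   lead_days  weight supplier  reorder
0          1      24    Umbra       63
1         20      31    Umbra       63
2          7      25  Initech      100
3         28       7   Vertex       36
4         13      36   Vertex       36
5         18      45    Umbra       63
6         25      15  Initech      100
7         19      29  Initech      100
value_counts of supplier:
supplier
Umbra      3
Initech    3
Vertex     2
Name: count, dtype: int64
reset_index():
  supplier  count
0    Umbra      3
1  Initech      3
2   Vertex      2
Then the sum of column 'count': 8

8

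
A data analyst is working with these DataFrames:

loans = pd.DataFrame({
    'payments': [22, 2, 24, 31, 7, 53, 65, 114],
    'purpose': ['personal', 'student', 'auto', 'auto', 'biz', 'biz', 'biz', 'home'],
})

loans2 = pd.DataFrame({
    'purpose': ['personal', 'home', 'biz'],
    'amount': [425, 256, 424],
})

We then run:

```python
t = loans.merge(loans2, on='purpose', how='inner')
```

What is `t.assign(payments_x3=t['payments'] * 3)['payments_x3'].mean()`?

merge on 'purpose' (how='inner') → 5 rows:
   payments   purpose  amount
0        22  personal     425
1         7       biz     424
2        53       biz     424
3        65       biz     424
4       114      home     256
add column payments_x3 = t['payments'] * 3:
   payments   purpose  amount  payments_x3
0        22  personal     425           66
1         7       biz     424           21
2        53       biz     424          159
3        65       biz     424          195
4       114      home     256          342
Reading off the mean of column 'payments_x3', we get 156.6.

156.6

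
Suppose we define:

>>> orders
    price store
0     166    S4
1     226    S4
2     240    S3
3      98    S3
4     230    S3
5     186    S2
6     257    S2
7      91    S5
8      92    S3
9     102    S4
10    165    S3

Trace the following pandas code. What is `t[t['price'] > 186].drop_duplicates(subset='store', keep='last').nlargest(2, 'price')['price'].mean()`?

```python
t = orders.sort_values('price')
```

sort by price:
    price store
7      91    S5
8      92    S3
3      98    S3
9     102    S4
10    165    S3
0     166    S4
5     186    S2
1     226    S4
4     230    S3
2     240    S3
6     257    S2
filter rows where price > 186:
   price store
1    226    S4
4    230    S3
2    240    S3
6    257    S2
drop duplicate store (keep=last):
   price store
1    226    S4
2    240    S3
6    257    S2
take 2 rows with largest price:
   price store
6    257    S2
2    240    S3

248.5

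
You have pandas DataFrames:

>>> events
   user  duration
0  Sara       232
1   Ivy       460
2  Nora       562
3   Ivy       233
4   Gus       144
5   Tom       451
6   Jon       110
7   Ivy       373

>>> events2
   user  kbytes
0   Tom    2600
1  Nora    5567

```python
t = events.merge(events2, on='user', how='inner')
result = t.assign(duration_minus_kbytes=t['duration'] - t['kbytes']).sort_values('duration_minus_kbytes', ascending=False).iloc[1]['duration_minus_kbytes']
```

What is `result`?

merge on 'user' (how='inner') → 2 rows:
   user  duration  kbytes
0  Nora       562    5567
1   Tom       451    2600
add column duration_minus_kbytes = t['duration'] - t['kbytes']:
   user  duration  kbytes  duration_minus_kbytes
0  Nora       562    5567                  -5005
1   Tom       451    2600                  -2149
sort by duration_minus_kbytes descending:
   user  duration  kbytes  duration_minus_kbytes
1   Tom       451    2600                  -2149
0  Nora       562    5567                  -5005
value at position 1, column 'duration_minus_kbytes' → -5005

-5005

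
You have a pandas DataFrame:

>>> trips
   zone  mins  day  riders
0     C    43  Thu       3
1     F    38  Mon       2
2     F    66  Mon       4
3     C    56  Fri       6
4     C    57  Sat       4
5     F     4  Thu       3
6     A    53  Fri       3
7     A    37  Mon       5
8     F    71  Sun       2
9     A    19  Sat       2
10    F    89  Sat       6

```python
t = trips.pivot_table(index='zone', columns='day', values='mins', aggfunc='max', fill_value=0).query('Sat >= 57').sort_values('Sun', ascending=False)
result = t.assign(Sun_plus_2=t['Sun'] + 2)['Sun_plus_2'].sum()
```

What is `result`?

pivot: rows=zone, cols=day, max(mins):
day   Fri  Mon  Sat  Sun  Thu
zone                         
A      53   37   19    0    0
C      56    0   57    0   43
F       0   66   89   71    4
filter rows where Sat >= 57:
day   Fri  Mon  Sat  Sun  Thu
zone                         
C      56    0   57    0   43
F       0   66   89   71    4
sort by Sun descending:
day   Fri  Mon  Sat  Sun  Thu
zone                         
F       0   66   89   71    4
C      56    0   57    0   43
add column Sun_plus_2 = t['Sun'] + 2:
day   Fri  Mon  Sat  Sun  Thu  Sun_plus_2
zone                                     
F       0   66   89   71    4          73
C      56    0   57    0   43           2
Then the sum of column 'Sun_plus_2': 75

75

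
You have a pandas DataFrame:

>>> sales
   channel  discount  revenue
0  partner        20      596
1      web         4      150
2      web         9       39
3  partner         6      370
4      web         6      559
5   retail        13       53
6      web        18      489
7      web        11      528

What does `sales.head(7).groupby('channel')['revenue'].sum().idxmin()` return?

retail

take first 7 rows:
   channel  discount  revenue
0  partner        20      596
1      web         4      150
2      web         9       39
3  partner         6      370
4      web         6      559
5   retail        13       53
6      web        18      489
group by channel, sum of revenue:
channel
partner     966
retail       53
web        1237
Name: revenue, dtype: int64
The label with the smallest value is retail.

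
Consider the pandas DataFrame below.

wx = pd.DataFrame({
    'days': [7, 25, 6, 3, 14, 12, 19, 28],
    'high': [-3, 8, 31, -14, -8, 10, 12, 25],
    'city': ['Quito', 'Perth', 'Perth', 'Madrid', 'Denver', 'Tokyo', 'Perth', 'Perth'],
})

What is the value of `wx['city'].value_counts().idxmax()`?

value_counts of city:
city
Perth     4
Quito     1
Madrid    1
Denver    1
Tokyo     1
Name: count, dtype: int64
The label with the largest value is Perth.

Perth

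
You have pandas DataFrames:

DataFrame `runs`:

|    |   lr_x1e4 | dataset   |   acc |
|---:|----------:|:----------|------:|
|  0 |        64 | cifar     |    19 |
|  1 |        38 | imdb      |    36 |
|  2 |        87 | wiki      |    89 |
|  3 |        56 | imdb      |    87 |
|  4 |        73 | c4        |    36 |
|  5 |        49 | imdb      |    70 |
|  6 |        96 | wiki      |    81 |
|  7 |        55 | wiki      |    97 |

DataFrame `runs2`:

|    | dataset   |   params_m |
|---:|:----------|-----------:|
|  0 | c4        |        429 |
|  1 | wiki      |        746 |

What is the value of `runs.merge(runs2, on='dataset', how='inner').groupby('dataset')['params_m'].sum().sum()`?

merge on 'dataset' (how='inner') → 4 rows:
   lr_x1e4 dataset  acc  params_m
0       87    wiki   89       746
1       73      c4   36       429
2       96    wiki   81       746
3       55    wiki   97       746
group by dataset, sum of params_m:
dataset
c4       429
wiki    2238
Name: params_m, dtype: int64
The sum of the resulting series is 2667.

2667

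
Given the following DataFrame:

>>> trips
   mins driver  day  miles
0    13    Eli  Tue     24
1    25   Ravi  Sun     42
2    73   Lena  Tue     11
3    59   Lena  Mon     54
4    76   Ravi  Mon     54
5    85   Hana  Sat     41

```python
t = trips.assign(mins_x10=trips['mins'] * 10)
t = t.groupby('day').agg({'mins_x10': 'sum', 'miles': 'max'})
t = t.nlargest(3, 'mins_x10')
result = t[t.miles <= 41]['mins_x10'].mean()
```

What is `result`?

add column mins_x10 = trips['mins'] * 10:
   mins driver  day  miles  mins_x10
0    13    Eli  Tue     24       130
1    25   Ravi  Sun     42       250
2    73   Lena  Tue     11       730
3    59   Lena  Mon     54       590
4    76   Ravi  Mon     54       760
5    85   Hana  Sat     41       850
group by day: sum(mins_x10), max(miles):
     mins_x10  miles
day                 
Mon      1350     54
Sat       850     41
Sun       250     42
Tue       860     24
take 3 rows with largest mins_x10:
     mins_x10  miles
day                 
Mon      1350     54
Tue       860     24
Sat       850     41
filter rows where miles <= 41:
     mins_x10  miles
day                 
Tue       860     24
Sat       850     41
So mean() = 855.0.

855.0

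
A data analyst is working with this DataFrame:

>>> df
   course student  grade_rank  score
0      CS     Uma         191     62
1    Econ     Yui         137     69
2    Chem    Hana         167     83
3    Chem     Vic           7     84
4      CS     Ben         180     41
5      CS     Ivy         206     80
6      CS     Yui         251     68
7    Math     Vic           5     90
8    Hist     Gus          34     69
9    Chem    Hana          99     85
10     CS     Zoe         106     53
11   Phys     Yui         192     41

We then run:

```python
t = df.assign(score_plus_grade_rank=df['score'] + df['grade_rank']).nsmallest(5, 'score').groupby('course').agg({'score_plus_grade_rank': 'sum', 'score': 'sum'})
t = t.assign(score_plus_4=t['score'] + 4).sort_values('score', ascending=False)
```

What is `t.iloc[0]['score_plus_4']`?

add column score_plus_grade_rank = df['score'] + df['grade_rank']:
   course student  grade_rank  score  score_plus_grade_rank
0      CS     Uma         191     62                    253
1    Econ     Yui         137     69                    206
2    Chem    Hana         167     83                    250
3    Chem     Vic           7     84                     91
4      CS     Ben         180     41                    221
5      CS     Ivy         206     80                    286
6      CS     Yui         251     68                    319
7    Math     Vic           5     90                     95
8    Hist     Gus          34     69                    103
9    Chem    Hana          99     85                    184
10     CS     Zoe         106     53                    159
11   Phys     Yui         192     41                    233
take 5 rows with smallest score:
   course student  grade_rank  score  score_plus_grade_rank
4      CS     Ben         180     41                    221
11   Phys     Yui         192     41                    233
10     CS     Zoe         106     53                    159
0      CS     Uma         191     62                    253
6      CS     Yui         251     68                    319
group by course: sum(score_plus_grade_rank), sum(score):
        score_plus_grade_rank  score
course                              
CS                        952    224
Phys                      233     41
add column score_plus_4 = t['score'] + 4:
        score_plus_grade_rank  score  score_plus_4
course                                            
CS                        952    224           228
Phys                      233     41            45
sort by score descending:
        score_plus_grade_rank  score  score_plus_4
course                                            
CS                        952    224           228
Phys                      233     41            45

228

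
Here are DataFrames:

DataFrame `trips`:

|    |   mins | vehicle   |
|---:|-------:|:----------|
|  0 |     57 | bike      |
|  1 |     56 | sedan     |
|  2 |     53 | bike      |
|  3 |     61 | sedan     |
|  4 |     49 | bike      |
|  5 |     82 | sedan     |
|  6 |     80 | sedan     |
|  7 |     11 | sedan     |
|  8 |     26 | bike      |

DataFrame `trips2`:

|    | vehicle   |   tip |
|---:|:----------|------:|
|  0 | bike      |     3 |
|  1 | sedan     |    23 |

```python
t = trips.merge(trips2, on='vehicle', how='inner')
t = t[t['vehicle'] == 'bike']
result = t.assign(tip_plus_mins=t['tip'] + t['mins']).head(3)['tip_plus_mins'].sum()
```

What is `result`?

merge on 'vehicle' (how='inner') → 9 rows:
   mins vehicle  tip
0    57    bike    3
1    56   sedan   23
2    53    bike    3
3    61   sedan   23
4    49    bike    3
5    82   sedan   23
6    80   sedan   23
7    11   sedan   23
8    26    bike    3
filter rows where vehicle == 'bike':
   mins vehicle  tip
0    57    bike    3
2    53    bike    3
4    49    bike    3
8    26    bike    3
add column tip_plus_mins = t['tip'] + t['mins']:
   mins vehicle  tip  tip_plus_mins
0    57    bike    3             60
2    53    bike    3             56
4    49    bike    3             52
8    26    bike    3             29
take first 3 rows:
   mins vehicle  tip  tip_plus_mins
0    57    bike    3             60
2    53    bike    3             56
4    49    bike    3             52
Taking the sum of column 'tip_plus_mins' gives 168.

168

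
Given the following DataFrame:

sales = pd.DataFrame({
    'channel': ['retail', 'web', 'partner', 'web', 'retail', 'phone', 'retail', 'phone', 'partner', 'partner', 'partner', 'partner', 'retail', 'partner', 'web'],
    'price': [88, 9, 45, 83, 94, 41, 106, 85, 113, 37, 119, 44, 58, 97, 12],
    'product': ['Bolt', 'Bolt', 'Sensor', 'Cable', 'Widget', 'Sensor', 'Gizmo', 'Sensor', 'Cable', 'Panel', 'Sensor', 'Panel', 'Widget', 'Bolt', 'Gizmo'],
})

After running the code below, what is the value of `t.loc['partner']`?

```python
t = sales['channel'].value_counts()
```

6

value_counts of channel:
channel
partner    6
retail     4
web        3
phone      2
Name: count, dtype: int64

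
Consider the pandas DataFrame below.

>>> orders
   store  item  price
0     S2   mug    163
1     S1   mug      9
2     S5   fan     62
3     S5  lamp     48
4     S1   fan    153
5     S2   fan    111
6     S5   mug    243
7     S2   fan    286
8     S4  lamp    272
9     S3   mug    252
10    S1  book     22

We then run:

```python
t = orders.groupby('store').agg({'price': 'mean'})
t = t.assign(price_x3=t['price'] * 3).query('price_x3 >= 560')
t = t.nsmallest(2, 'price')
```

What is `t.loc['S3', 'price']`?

group by store, mean of price:
            price
store            
S1      61.333333
S2     186.666667
S3     252.000000
S4     272.000000
S5     117.666667
add column price_x3 = t['price'] * 3:
            price  price_x3
store                      
S1      61.333333     184.0
S2     186.666667     560.0
S3     252.000000     756.0
S4     272.000000     816.0
S5     117.666667     353.0
filter rows where price_x3 >= 560:
            price  price_x3
store                      
S2     186.666667     560.0
S3     252.000000     756.0
S4     272.000000     816.0
take 2 rows with smallest price:
            price  price_x3
store                      
S2     186.666667     560.0
S3     252.000000     756.0
Hence 252.0.

252.0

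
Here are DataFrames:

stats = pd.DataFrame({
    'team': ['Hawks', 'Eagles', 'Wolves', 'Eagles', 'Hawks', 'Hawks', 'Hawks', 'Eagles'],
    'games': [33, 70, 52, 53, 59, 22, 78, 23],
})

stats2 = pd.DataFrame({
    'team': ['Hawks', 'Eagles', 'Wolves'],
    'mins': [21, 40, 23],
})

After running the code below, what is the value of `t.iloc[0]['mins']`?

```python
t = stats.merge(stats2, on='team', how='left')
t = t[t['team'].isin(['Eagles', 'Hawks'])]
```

merge on 'team' (how='left') → 8 rows:
     team  games  mins
0   Hawks     33    21
1  Eagles     70    40
2  Wolves     52    23
3  Eagles     53    40
4   Hawks     59    21
5   Hawks     22    21
6   Hawks     78    21
7  Eagles     23    40
filter rows where team in ['Eagles', 'Hawks']:
     team  games  mins
0   Hawks     33    21
1  Eagles     70    40
3  Eagles     53    40
4   Hawks     59    21
5   Hawks     22    21
6   Hawks     78    21
7  Eagles     23    40
Taking the value at position 0, column 'mins' gives 21.

21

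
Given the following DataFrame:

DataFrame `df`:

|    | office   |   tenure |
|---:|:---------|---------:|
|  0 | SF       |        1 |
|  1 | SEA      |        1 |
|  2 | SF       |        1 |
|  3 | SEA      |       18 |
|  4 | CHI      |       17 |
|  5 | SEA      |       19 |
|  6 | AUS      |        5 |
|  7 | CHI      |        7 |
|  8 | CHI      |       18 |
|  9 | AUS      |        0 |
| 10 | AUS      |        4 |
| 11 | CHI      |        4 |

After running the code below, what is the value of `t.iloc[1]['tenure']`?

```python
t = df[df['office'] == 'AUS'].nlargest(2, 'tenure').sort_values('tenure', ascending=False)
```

filter rows where office == 'AUS':
   office  tenure
6     AUS       5
9     AUS       0
10    AUS       4
take 2 rows with largest tenure:
   office  tenure
6     AUS       5
10    AUS       4
sort by tenure descending:
   office  tenure
6     AUS       5
10    AUS       4
The value at position 1, column 'tenure' is 4.

4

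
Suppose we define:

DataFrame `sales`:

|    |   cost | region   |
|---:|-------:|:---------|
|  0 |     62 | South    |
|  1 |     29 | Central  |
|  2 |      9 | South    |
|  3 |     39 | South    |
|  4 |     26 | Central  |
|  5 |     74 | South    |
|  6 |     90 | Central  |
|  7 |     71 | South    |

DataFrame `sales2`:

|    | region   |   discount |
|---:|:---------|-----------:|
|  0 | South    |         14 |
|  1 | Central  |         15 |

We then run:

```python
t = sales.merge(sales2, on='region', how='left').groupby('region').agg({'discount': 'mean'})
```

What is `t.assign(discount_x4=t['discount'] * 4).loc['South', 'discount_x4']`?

merge on 'region' (how='left') → 8 rows:
   cost   region  discount
0    62    South        14
1    29  Central        15
2     9    South        14
3    39    South        14
4    26  Central        15
5    74    South        14
6    90  Central        15
7    71    South        14
group by region, mean of discount:
         discount
region           
Central      15.0
South        14.0
add column discount_x4 = t['discount'] * 4:
         discount  discount_x4
region                        
Central      15.0         60.0
South        14.0         56.0
Hence 56.0.

56.0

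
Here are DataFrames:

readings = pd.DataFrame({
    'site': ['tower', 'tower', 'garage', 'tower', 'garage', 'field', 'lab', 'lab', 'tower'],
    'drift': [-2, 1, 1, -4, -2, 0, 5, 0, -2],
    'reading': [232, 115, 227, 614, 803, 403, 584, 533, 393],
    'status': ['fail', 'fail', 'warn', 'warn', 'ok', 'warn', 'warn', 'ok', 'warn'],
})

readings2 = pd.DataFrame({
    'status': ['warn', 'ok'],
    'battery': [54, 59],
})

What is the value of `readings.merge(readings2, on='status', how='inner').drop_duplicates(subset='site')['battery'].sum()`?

216

merge on 'status' (how='inner') → 7 rows:
     site  drift  reading status  battery
0  garage      1      227   warn       54
1   tower     -4      614   warn       54
2  garage     -2      803     ok       59
3   field      0      403   warn       54
4     lab      5      584   warn       54
5     lab      0      533     ok       59
6   tower     -2      393   warn       54
drop duplicate site (keep=first):
     site  drift  reading status  battery
0  garage      1      227   warn       54
1   tower     -4      614   warn       54
3   field      0      403   warn       54
4     lab      5      584   warn       54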